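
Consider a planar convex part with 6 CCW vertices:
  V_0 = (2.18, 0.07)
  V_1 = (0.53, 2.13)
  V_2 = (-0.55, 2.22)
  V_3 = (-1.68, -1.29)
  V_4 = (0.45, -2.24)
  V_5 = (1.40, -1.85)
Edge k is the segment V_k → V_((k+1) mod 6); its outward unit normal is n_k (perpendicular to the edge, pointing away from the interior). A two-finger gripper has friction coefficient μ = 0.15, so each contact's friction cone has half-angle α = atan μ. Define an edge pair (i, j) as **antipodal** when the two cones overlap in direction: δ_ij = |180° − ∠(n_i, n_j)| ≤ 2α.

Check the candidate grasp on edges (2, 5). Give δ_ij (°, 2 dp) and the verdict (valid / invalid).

α = atan 0.15 = 8.53°;  2α = 17.06°
edge 2: e_2 = (-1.13, -3.51);  n_2 = (-0.9519, +0.3064)
edge 5: e_5 = (+0.78, +1.92);  n_5 = (+0.9265, -0.3764)
∠(n_2, n_5) = 175.74°
δ = |180° − 175.74°| = 4.26°
4.26° ≤ 2α = 17.06°  →  valid

δ = 4.26°, valid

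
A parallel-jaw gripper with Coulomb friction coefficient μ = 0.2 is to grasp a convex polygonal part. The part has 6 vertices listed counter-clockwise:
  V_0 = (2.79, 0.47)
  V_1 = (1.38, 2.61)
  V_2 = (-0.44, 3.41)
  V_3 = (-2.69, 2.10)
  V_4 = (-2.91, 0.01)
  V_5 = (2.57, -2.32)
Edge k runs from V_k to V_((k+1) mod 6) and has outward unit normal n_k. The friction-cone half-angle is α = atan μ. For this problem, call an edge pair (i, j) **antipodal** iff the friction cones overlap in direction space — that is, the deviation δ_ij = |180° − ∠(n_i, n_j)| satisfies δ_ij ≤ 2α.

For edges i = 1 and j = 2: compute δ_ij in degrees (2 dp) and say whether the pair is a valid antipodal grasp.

α = atan 0.2 = 11.31°;  2α = 22.62°
edge 1: e_1 = (-1.82, +0.80);  n_1 = (+0.4024, +0.9155)
edge 2: e_2 = (-2.25, -1.31);  n_2 = (-0.5032, +0.8642)
∠(n_1, n_2) = 53.94°
δ = |180° − 53.94°| = 126.06°
126.06° > 2α = 22.62°  →  invalid

δ = 126.06°, invalid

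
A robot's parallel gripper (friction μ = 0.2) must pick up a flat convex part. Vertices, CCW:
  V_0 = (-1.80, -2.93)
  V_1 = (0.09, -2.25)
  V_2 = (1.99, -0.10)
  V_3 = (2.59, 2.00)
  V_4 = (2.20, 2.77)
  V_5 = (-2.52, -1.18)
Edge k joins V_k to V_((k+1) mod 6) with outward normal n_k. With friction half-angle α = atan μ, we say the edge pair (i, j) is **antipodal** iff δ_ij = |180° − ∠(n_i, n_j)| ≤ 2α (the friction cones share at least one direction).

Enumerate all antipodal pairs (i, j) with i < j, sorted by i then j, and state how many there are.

α = atan 0.2 = 11.31°;  2α = 22.62°
n_0 = (+0.3385, -0.9410)
n_1 = (+0.7493, -0.6622)
n_2 = (+0.9615, -0.2747)
n_3 = (+0.8921, +0.4518)
n_4 = (-0.6418, +0.7669)
n_5 = (-0.9248, -0.3805)
  (0,1): δ = 151.26°  ·
  (0,2): δ = 125.73°  ·
  (0,3): δ = 82.93°  ·
  (0,4): δ = 20.14°  ✓
  (0,5): δ = 92.58°  ·
  (1,2): δ = 154.48°  ·
  (1,3): δ = 111.67°  ·
  (1,4): δ = 8.61°  ✓
  (1,5): δ = 63.83°  ·
  (2,3): δ = 137.19°  ·
  (2,4): δ = 34.13°  ·
  (2,5): δ = 38.31°  ·
  (3,4): δ = 76.94°  ·
  (3,5): δ = 4.50°  ✓
  (4,5): δ = 107.56°  ·
antipodal pairs: 3

count = 3; pairs: (0,4), (1,4), (3,5)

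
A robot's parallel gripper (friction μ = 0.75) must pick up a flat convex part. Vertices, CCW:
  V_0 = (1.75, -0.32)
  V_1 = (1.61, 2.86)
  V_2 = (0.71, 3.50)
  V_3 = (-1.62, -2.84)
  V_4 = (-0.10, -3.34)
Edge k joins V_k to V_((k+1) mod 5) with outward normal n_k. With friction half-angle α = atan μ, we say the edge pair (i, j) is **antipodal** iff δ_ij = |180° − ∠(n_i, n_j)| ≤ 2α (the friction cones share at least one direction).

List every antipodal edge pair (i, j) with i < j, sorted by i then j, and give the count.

count = 4; pairs: (0,2), (0,3), (1,3), (2,4)

α = atan 0.75 = 36.87°;  2α = 73.74°
n_0 = (+0.9990, +0.0440)
n_1 = (+0.5795, +0.8150)
n_2 = (-0.9386, +0.3450)
n_3 = (-0.3125, -0.9499)
n_4 = (+0.8527, -0.5224)
  (0,1): δ = 127.94°  ·
  (0,2): δ = 22.70°  ✓
  (0,3): δ = 69.27°  ✓
  (0,4): δ = 145.99°  ·
  (1,2): δ = 74.76°  ·
  (1,3): δ = 17.21°  ✓
  (1,4): δ = 93.93°  ·
  (2,3): δ = 88.03°  ·
  (2,4): δ = 11.31°  ✓
  (3,4): δ = 103.28°  ·
antipodal pairs: 4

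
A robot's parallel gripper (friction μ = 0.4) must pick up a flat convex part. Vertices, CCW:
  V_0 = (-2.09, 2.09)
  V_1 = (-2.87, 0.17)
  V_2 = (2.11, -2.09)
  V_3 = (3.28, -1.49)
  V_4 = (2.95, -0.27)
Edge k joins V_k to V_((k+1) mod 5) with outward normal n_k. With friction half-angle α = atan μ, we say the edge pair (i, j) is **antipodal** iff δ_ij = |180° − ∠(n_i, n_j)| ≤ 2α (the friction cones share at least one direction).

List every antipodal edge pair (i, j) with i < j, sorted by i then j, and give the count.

α = atan 0.4 = 21.80°;  2α = 43.60°
n_0 = (-0.9265, +0.3764)
n_1 = (-0.4133, -0.9106)
n_2 = (+0.4563, -0.8898)
n_3 = (+0.9653, +0.2611)
n_4 = (+0.4241, +0.9056)
  (0,1): δ = 92.30°  ·
  (0,2): δ = 40.74°  ✓
  (0,3): δ = 37.25°  ✓
  (0,4): δ = 87.02°  ·
  (1,2): δ = 128.44°  ·
  (1,3): δ = 50.45°  ·
  (1,4): δ = 0.68°  ✓
  (2,3): δ = 102.01°  ·
  (2,4): δ = 52.24°  ·
  (3,4): δ = 130.23°  ·
antipodal pairs: 3

count = 3; pairs: (0,2), (0,3), (1,4)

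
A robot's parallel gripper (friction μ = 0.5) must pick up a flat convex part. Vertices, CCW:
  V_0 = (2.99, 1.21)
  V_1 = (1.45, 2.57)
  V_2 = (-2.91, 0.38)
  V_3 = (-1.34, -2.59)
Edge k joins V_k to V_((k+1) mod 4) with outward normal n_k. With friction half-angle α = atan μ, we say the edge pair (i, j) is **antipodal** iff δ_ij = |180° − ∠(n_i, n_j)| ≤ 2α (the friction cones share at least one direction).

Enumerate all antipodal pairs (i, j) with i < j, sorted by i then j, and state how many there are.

count = 2; pairs: (0,2), (1,3)

α = atan 0.5 = 26.57°;  2α = 53.13°
n_0 = (+0.6619, +0.7496)
n_1 = (-0.4489, +0.8936)
n_2 = (-0.8841, -0.4673)
n_3 = (+0.6596, -0.7516)
  (0,1): δ = 111.88°  ·
  (0,2): δ = 20.69°  ✓
  (0,3): δ = 82.72°  ·
  (1,2): δ = 88.81°  ·
  (1,3): δ = 14.60°  ✓
  (2,3): δ = 76.59°  ·
antipodal pairs: 2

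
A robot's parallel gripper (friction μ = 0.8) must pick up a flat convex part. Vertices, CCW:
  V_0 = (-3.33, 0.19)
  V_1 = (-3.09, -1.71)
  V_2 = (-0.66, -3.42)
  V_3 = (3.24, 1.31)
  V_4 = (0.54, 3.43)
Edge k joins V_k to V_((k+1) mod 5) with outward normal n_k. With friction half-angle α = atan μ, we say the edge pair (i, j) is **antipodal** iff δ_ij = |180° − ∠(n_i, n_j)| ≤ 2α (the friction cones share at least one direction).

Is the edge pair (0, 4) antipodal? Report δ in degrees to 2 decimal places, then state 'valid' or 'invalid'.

α = atan 0.8 = 38.66°;  2α = 77.32°
edge 0: e_0 = (+0.24, -1.90);  n_0 = (-0.9921, -0.1253)
edge 4: e_4 = (-3.87, -3.24);  n_4 = (-0.6419, +0.7668)
∠(n_0, n_4) = 57.26°
δ = |180° − 57.26°| = 122.74°
122.74° > 2α = 77.32°  →  invalid

δ = 122.74°, invalid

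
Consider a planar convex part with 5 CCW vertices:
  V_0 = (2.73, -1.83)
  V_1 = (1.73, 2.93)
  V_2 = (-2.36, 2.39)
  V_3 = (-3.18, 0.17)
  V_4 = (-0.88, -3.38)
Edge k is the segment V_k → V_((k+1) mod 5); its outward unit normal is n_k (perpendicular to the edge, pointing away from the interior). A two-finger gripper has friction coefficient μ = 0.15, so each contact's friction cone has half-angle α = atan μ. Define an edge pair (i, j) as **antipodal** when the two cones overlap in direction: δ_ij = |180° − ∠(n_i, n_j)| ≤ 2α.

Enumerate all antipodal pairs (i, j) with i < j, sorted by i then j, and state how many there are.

α = atan 0.15 = 8.53°;  2α = 17.06°
n_0 = (+0.9786, +0.2056)
n_1 = (-0.1309, +0.9914)
n_2 = (-0.9381, +0.3465)
n_3 = (-0.8393, -0.5437)
n_4 = (+0.3945, -0.9189)
  (0,1): δ = 94.34°  ·
  (0,2): δ = 32.14°  ·
  (0,3): δ = 21.07°  ·
  (0,4): δ = 101.37°  ·
  (1,2): δ = 117.79°  ·
  (1,3): δ = 64.58°  ·
  (1,4): δ = 15.72°  ✓
  (2,3): δ = 126.79°  ·
  (2,4): δ = 46.49°  ·
  (3,4): δ = 99.70°  ·
antipodal pairs: 1

count = 1; pairs: (1,4)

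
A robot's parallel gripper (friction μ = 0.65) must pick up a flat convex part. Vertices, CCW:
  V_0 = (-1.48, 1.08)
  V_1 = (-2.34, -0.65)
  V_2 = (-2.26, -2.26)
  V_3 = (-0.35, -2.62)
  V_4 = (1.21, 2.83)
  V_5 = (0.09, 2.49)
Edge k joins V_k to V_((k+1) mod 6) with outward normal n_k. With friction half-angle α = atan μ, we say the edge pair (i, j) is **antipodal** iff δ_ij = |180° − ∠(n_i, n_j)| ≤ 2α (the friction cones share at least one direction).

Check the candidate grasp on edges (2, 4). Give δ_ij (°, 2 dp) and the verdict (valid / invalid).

α = atan 0.65 = 33.02°;  2α = 66.05°
edge 2: e_2 = (+1.91, -0.36);  n_2 = (-0.1852, -0.9827)
edge 4: e_4 = (-1.12, -0.34);  n_4 = (-0.2905, +0.9569)
∠(n_2, n_4) = 152.44°
δ = |180° − 152.44°| = 27.56°
27.56° ≤ 2α = 66.05°  →  valid

δ = 27.56°, valid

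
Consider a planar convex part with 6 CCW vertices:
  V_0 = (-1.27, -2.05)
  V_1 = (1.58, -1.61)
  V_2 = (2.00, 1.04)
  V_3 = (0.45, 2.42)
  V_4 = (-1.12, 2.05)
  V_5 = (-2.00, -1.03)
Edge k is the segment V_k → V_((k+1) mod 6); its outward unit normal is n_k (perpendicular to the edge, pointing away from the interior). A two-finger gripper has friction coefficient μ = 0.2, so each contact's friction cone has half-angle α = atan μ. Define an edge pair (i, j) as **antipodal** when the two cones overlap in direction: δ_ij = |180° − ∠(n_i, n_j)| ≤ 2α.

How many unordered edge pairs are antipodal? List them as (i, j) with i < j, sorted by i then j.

α = atan 0.2 = 11.31°;  2α = 22.62°
n_0 = (+0.1526, -0.9883)
n_1 = (+0.9877, -0.1565)
n_2 = (+0.6650, +0.7469)
n_3 = (-0.2294, +0.9733)
n_4 = (-0.9615, +0.2747)
n_5 = (-0.8132, -0.5820)
  (0,1): δ = 107.78°  ·
  (0,2): δ = 50.46°  ·
  (0,3): δ = 4.48°  ✓
  (0,4): δ = 65.28°  ·
  (0,5): δ = 116.81°  ·
  (1,2): δ = 122.67°  ·
  (1,3): δ = 67.73°  ·
  (1,4): δ = 6.94°  ✓
  (1,5): δ = 44.60°  ·
  (2,3): δ = 125.06°  ·
  (2,4): δ = 64.27°  ·
  (2,5): δ = 12.73°  ✓
  (3,4): δ = 119.21°  ·
  (3,5): δ = 67.67°  ·
  (4,5): δ = 128.46°  ·
antipodal pairs: 3

count = 3; pairs: (0,3), (1,4), (2,5)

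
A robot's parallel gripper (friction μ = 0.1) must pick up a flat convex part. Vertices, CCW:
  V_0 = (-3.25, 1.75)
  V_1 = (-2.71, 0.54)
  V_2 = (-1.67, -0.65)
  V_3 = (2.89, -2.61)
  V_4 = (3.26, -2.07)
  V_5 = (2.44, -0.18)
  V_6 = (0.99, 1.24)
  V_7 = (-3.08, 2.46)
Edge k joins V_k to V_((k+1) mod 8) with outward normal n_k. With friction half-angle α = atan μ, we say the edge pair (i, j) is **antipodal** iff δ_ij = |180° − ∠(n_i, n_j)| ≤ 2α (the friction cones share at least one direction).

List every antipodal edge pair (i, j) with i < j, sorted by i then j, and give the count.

count = 3; pairs: (0,4), (1,5), (2,6)

α = atan 0.1 = 5.71°;  2α = 11.42°
n_0 = (-0.9132, -0.4075)
n_1 = (-0.7530, -0.6581)
n_2 = (-0.3949, -0.9187)
n_3 = (+0.8249, -0.5652)
n_4 = (+0.9174, +0.3980)
n_5 = (+0.6997, +0.7145)
n_6 = (+0.2871, +0.9579)
n_7 = (-0.9725, +0.2329)
  (0,1): δ = 162.90°  ·
  (0,2): δ = 137.31°  ·
  (0,3): δ = 58.47°  ·
  (0,4): δ = 0.60°  ✓
  (0,5): δ = 21.55°  ·
  (0,6): δ = 49.26°  ·
  (0,7): δ = 142.48°  ·
  (1,2): δ = 154.41°  ·
  (1,3): δ = 75.57°  ·
  (1,4): δ = 17.70°  ·
  (1,5): δ = 4.45°  ✓
  (1,6): δ = 32.16°  ·
  (1,7): δ = 125.38°  ·
  (2,3): δ = 101.16°  ·
  (2,4): δ = 43.29°  ·
  (2,5): δ = 21.14°  ·
  (2,6): δ = 6.57°  ✓
  (2,7): δ = 99.79°  ·
  (3,4): δ = 122.13°  ·
  (3,5): δ = 99.98°  ·
  (3,6): δ = 72.27°  ·
  (3,7): δ = 20.95°  ·
  (4,5): δ = 157.86°  ·
  (4,6): δ = 130.14°  ·
  (4,7): δ = 36.92°  ·
  (5,6): δ = 152.29°  ·
  (5,7): δ = 59.06°  ·
  (6,7): δ = 86.78°  ·
antipodal pairs: 3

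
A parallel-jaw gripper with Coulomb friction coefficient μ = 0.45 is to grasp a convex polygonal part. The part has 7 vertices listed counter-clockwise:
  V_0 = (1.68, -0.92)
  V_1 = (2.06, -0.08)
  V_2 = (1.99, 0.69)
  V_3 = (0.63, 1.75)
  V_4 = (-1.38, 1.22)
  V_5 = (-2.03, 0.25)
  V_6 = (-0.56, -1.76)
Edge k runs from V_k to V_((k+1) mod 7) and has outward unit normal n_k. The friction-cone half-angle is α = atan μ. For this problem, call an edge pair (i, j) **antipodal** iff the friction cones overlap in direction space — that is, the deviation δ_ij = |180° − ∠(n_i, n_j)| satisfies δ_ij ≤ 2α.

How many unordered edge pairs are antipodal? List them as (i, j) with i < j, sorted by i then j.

count = 6; pairs: (0,4), (1,4), (1,5), (2,5), (3,6), (4,6)

α = atan 0.45 = 24.23°;  2α = 48.46°
n_0 = (+0.9111, -0.4122)
n_1 = (+0.9959, +0.0905)
n_2 = (+0.6147, +0.7887)
n_3 = (-0.2550, +0.9669)
n_4 = (-0.8307, +0.5567)
n_5 = (-0.8072, -0.5903)
n_6 = (+0.3511, -0.9363)
  (0,1): δ = 150.46°  ·
  (0,2): δ = 103.59°  ·
  (0,3): δ = 50.89°  ·
  (0,4): δ = 9.49°  ✓
  (0,5): δ = 60.52°  ·
  (0,6): δ = 134.90°  ·
  (1,2): δ = 133.13°  ·
  (1,3): δ = 80.42°  ·
  (1,4): δ = 39.02°  ✓
  (1,5): δ = 30.99°  ✓
  (1,6): δ = 105.36°  ·
  (2,3): δ = 127.30°  ·
  (2,4): δ = 85.89°  ·
  (2,5): δ = 15.89°  ✓
  (2,6): δ = 58.49°  ·
  (3,4): δ = 138.60°  ·
  (3,5): δ = 68.59°  ·
  (3,6): δ = 5.78°  ✓
  (4,5): δ = 109.99°  ·
  (4,6): δ = 35.62°  ✓
  (5,6): δ = 105.62°  ·
antipodal pairs: 6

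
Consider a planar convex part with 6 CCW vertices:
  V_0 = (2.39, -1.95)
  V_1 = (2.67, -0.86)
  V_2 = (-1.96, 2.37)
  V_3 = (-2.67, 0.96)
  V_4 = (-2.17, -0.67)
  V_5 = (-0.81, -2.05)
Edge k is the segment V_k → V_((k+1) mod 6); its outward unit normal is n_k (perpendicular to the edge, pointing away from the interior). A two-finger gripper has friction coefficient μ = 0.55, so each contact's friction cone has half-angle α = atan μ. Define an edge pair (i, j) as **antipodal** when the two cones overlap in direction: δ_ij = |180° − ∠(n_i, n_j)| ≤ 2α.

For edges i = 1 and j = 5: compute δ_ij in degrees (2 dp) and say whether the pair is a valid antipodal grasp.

δ = 36.69°, valid

α = atan 0.55 = 28.81°;  2α = 57.62°
edge 1: e_1 = (-4.63, +3.23);  n_1 = (+0.5722, +0.8201)
edge 5: e_5 = (+3.20, +0.10);  n_5 = (+0.0312, -0.9995)
∠(n_1, n_5) = 143.31°
δ = |180° − 143.31°| = 36.69°
36.69° ≤ 2α = 57.62°  →  valid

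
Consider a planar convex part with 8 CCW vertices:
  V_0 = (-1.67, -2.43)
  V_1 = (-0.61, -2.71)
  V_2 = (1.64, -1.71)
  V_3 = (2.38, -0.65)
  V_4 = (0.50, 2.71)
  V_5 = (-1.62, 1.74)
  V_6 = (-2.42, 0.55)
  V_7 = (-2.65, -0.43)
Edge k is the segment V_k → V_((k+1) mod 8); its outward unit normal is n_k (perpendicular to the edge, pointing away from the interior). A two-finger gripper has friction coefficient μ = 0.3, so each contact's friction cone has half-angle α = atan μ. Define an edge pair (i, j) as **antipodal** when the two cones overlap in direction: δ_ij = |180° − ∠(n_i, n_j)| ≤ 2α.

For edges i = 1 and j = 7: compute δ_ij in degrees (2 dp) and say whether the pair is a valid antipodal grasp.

α = atan 0.3 = 16.70°;  2α = 33.40°
edge 1: e_1 = (+2.25, +1.00);  n_1 = (+0.4061, -0.9138)
edge 7: e_7 = (+0.98, -2.00);  n_7 = (-0.8980, -0.4400)
∠(n_1, n_7) = 87.86°
δ = |180° − 87.86°| = 92.14°
92.14° > 2α = 33.40°  →  invalid

δ = 92.14°, invalid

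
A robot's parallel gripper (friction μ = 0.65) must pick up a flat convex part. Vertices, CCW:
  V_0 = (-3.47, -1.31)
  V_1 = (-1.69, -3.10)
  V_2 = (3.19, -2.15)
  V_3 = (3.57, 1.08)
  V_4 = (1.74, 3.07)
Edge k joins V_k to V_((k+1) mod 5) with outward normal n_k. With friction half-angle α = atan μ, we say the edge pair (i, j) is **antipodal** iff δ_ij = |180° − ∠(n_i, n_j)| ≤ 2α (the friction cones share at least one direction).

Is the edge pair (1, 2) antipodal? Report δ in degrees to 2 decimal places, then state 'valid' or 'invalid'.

α = atan 0.65 = 33.02°;  2α = 66.05°
edge 1: e_1 = (+4.88, +0.95);  n_1 = (+0.1911, -0.9816)
edge 2: e_2 = (+0.38, +3.23);  n_2 = (+0.9932, -0.1168)
∠(n_1, n_2) = 72.27°
δ = |180° − 72.27°| = 107.73°
107.73° > 2α = 66.05°  →  invalid

δ = 107.73°, invalid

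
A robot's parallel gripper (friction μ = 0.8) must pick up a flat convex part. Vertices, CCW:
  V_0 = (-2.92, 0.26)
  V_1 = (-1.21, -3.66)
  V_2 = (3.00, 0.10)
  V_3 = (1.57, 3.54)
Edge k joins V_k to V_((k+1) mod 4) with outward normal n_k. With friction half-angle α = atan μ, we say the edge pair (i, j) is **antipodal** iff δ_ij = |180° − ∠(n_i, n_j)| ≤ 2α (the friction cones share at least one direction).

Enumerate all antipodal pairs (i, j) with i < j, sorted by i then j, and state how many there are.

count = 4; pairs: (0,1), (0,2), (1,3), (2,3)

α = atan 0.8 = 38.66°;  2α = 77.32°
n_0 = (-0.9166, -0.3998)
n_1 = (+0.6661, -0.7458)
n_2 = (+0.9234, +0.3839)
n_3 = (-0.5899, +0.8075)
  (0,1): δ = 71.80°  ✓
  (0,2): δ = 1.00°  ✓
  (0,3): δ = 102.58°  ·
  (1,2): δ = 109.20°  ·
  (1,3): δ = 5.62°  ✓
  (2,3): δ = 76.42°  ✓
antipodal pairs: 4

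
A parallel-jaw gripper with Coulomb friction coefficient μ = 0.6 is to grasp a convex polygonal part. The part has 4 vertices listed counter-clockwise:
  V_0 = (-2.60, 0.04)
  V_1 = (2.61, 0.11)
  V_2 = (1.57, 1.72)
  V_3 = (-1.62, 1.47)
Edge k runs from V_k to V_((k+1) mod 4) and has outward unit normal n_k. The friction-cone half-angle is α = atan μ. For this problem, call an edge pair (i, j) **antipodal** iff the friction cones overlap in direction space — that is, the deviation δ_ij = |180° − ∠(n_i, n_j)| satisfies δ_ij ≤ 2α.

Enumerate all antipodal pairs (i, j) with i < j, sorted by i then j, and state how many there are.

α = atan 0.6 = 30.96°;  2α = 61.93°
n_0 = (+0.0134, -0.9999)
n_1 = (+0.8400, +0.5426)
n_2 = (-0.0781, +0.9969)
n_3 = (-0.8249, +0.5653)
  (0,1): δ = 57.91°  ✓
  (0,2): δ = 3.71°  ✓
  (0,3): δ = 54.81°  ✓
  (1,2): δ = 118.38°  ·
  (1,3): δ = 67.28°  ·
  (2,3): δ = 128.90°  ·
antipodal pairs: 3

count = 3; pairs: (0,1), (0,2), (0,3)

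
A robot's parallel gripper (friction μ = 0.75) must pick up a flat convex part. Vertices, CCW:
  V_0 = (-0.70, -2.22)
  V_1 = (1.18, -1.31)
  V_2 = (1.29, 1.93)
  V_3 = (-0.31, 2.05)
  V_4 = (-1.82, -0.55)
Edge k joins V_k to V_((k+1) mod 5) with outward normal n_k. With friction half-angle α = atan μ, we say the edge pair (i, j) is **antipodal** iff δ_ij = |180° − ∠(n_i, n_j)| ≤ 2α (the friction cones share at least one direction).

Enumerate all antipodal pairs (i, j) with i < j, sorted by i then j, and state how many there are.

count = 5; pairs: (0,2), (0,3), (1,3), (1,4), (2,4)

α = atan 0.75 = 36.87°;  2α = 73.74°
n_0 = (+0.4357, -0.9001)
n_1 = (+0.9994, -0.0339)
n_2 = (+0.0748, +0.9972)
n_3 = (-0.8647, +0.5022)
n_4 = (-0.8305, -0.5570)
  (0,1): δ = 117.77°  ·
  (0,2): δ = 30.12°  ✓
  (0,3): δ = 34.02°  ✓
  (0,4): δ = 98.02°  ·
  (1,2): δ = 92.34°  ·
  (1,3): δ = 28.20°  ✓
  (1,4): δ = 35.79°  ✓
  (2,3): δ = 115.86°  ·
  (2,4): δ = 51.86°  ✓
  (3,4): δ = 116.01°  ·
antipodal pairs: 5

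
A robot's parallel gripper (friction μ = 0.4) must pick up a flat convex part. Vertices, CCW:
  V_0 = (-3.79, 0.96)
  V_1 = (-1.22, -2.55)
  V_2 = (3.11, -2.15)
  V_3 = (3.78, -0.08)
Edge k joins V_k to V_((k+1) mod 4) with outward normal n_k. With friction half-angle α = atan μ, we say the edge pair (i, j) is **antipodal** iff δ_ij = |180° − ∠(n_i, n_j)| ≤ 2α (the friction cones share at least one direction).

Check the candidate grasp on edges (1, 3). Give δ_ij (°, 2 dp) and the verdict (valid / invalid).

δ = 13.10°, valid

α = atan 0.4 = 21.80°;  2α = 43.60°
edge 1: e_1 = (+4.33, +0.40);  n_1 = (+0.0920, -0.9958)
edge 3: e_3 = (-7.57, +1.04);  n_3 = (+0.1361, +0.9907)
∠(n_1, n_3) = 166.90°
δ = |180° − 166.90°| = 13.10°
13.10° ≤ 2α = 43.60°  →  valid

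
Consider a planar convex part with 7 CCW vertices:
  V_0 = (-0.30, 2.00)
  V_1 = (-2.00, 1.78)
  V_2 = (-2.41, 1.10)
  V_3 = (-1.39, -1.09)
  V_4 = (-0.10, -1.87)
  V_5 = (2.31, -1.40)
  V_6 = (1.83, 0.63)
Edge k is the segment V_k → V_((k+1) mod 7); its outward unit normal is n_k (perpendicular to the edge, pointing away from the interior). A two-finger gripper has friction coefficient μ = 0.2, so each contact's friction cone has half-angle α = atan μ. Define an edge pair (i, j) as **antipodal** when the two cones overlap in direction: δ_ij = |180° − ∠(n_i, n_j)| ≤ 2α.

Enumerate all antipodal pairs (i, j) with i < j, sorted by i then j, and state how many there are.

count = 3; pairs: (0,4), (2,5), (3,6)

α = atan 0.2 = 11.31°;  2α = 22.62°
n_0 = (-0.1283, +0.9917)
n_1 = (-0.8564, +0.5163)
n_2 = (-0.9065, -0.4222)
n_3 = (-0.5174, -0.8557)
n_4 = (+0.1914, -0.9815)
n_5 = (+0.9732, +0.2301)
n_6 = (+0.5410, +0.8411)
  (0,1): δ = 128.46°  ·
  (0,2): δ = 72.40°  ·
  (0,3): δ = 38.53°  ·
  (0,4): δ = 3.66°  ✓
  (0,5): δ = 95.93°  ·
  (0,6): δ = 139.88°  ·
  (1,2): δ = 123.94°  ·
  (1,3): δ = 90.07°  ·
  (1,4): δ = 47.88°  ·
  (1,5): δ = 44.39°  ·
  (1,6): δ = 88.34°  ·
  (2,3): δ = 146.13°  ·
  (2,4): δ = 103.94°  ·
  (2,5): δ = 11.67°  ✓
  (2,6): δ = 32.28°  ·
  (3,4): δ = 137.81°  ·
  (3,5): δ = 45.54°  ·
  (3,6): δ = 1.59°  ✓
  (4,5): δ = 87.73°  ·
  (4,6): δ = 43.78°  ·
  (5,6): δ = 136.05°  ·
antipodal pairs: 3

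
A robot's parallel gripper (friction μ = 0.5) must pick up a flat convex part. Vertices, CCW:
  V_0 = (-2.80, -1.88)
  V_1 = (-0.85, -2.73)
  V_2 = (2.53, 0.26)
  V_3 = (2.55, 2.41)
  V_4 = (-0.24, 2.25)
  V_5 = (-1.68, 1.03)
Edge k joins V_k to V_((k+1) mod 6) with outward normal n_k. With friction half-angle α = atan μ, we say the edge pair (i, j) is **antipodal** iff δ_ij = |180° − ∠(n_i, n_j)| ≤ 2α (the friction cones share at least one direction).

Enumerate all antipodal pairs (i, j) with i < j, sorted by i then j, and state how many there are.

α = atan 0.5 = 26.57°;  2α = 53.13°
n_0 = (-0.3996, -0.9167)
n_1 = (+0.6626, -0.7490)
n_2 = (+1.0000, -0.0093)
n_3 = (-0.0573, +0.9984)
n_4 = (-0.6464, +0.7630)
n_5 = (-0.9333, +0.3592)
  (0,1): δ = 114.95°  ·
  (0,2): δ = 66.98°  ·
  (0,3): δ = 26.83°  ✓
  (0,4): δ = 63.82°  ·
  (0,5): δ = 92.50°  ·
  (1,2): δ = 132.03°  ·
  (1,3): δ = 38.21°  ✓
  (1,4): δ = 1.22°  ✓
  (1,5): δ = 27.45°  ✓
  (2,3): δ = 86.18°  ·
  (2,4): δ = 49.20°  ✓
  (2,5): δ = 20.52°  ✓
  (3,4): δ = 143.01°  ·
  (3,5): δ = 114.33°  ·
  (4,5): δ = 151.32°  ·
antipodal pairs: 6

count = 6; pairs: (0,3), (1,3), (1,4), (1,5), (2,4), (2,5)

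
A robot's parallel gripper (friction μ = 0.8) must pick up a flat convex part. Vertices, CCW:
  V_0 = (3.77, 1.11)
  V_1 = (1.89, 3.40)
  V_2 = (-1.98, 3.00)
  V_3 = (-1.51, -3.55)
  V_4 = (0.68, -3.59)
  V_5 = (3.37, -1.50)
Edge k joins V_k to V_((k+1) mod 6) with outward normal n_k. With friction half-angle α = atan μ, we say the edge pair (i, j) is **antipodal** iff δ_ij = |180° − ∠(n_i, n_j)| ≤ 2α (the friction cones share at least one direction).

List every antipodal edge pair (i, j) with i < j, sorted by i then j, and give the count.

α = atan 0.8 = 38.66°;  2α = 77.32°
n_0 = (+0.7729, +0.6345)
n_1 = (-0.1028, +0.9947)
n_2 = (-0.9974, -0.0716)
n_3 = (-0.0183, -0.9998)
n_4 = (+0.6135, -0.7897)
n_5 = (+0.9885, -0.1515)
  (0,1): δ = 123.48°  ·
  (0,2): δ = 35.28°  ✓
  (0,3): δ = 49.57°  ✓
  (0,4): δ = 88.46°  ·
  (0,5): δ = 131.90°  ·
  (1,2): δ = 91.80°  ·
  (1,3): δ = 6.95°  ✓
  (1,4): δ = 31.94°  ✓
  (1,5): δ = 75.39°  ✓
  (2,3): δ = 95.15°  ·
  (2,4): δ = 56.26°  ✓
  (2,5): δ = 12.82°  ✓
  (3,4): δ = 141.11°  ·
  (3,5): δ = 97.67°  ·
  (4,5): δ = 136.56°  ·
antipodal pairs: 7

count = 7; pairs: (0,2), (0,3), (1,3), (1,4), (1,5), (2,4), (2,5)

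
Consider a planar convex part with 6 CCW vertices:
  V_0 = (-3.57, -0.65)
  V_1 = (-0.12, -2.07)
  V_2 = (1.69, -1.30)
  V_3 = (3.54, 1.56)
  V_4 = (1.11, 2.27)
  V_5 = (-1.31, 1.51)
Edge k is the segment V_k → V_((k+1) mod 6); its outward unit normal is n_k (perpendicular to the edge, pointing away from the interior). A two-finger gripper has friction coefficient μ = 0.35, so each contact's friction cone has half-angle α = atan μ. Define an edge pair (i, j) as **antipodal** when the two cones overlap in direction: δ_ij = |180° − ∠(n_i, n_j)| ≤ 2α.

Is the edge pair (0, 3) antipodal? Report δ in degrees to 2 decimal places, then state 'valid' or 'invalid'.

α = atan 0.35 = 19.29°;  2α = 38.58°
edge 0: e_0 = (+3.45, -1.42);  n_0 = (-0.3806, -0.9247)
edge 3: e_3 = (-2.43, +0.71);  n_3 = (+0.2805, +0.9599)
∠(n_0, n_3) = 173.92°
δ = |180° − 173.92°| = 6.08°
6.08° ≤ 2α = 38.58°  →  valid

δ = 6.08°, valid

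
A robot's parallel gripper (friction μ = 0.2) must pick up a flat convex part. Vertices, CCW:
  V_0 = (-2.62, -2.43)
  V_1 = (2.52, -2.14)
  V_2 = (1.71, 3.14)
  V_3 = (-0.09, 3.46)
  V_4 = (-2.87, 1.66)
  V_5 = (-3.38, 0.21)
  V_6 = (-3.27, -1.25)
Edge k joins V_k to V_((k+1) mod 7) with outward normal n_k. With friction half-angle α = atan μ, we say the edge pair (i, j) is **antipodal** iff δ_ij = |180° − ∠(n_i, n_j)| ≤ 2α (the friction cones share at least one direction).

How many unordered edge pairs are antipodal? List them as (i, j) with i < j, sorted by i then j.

α = atan 0.2 = 11.31°;  2α = 22.62°
n_0 = (+0.0563, -0.9984)
n_1 = (+0.9884, +0.1516)
n_2 = (+0.1750, +0.9846)
n_3 = (-0.5435, +0.8394)
n_4 = (-0.9434, +0.3318)
n_5 = (-0.9972, -0.0751)
n_6 = (-0.8759, -0.4825)
  (0,1): δ = 84.51°  ·
  (0,2): δ = 13.31°  ✓
  (0,3): δ = 29.69°  ·
  (0,4): δ = 67.39°  ·
  (0,5): δ = 91.08°  ·
  (0,6): δ = 115.62°  ·
  (1,2): δ = 108.80°  ·
  (1,3): δ = 65.80°  ·
  (1,4): δ = 28.10°  ·
  (1,5): δ = 4.41°  ✓
  (1,6): δ = 20.13°  ✓
  (2,3): δ = 137.00°  ·
  (2,4): δ = 99.30°  ·
  (2,5): δ = 75.61°  ·
  (2,6): δ = 51.07°  ·
  (3,4): δ = 142.30°  ·
  (3,5): δ = 118.61°  ·
  (3,6): δ = 94.07°  ·
  (4,5): δ = 156.31°  ·
  (4,6): δ = 131.77°  ·
  (5,6): δ = 155.46°  ·
antipodal pairs: 3

count = 3; pairs: (0,2), (1,5), (1,6)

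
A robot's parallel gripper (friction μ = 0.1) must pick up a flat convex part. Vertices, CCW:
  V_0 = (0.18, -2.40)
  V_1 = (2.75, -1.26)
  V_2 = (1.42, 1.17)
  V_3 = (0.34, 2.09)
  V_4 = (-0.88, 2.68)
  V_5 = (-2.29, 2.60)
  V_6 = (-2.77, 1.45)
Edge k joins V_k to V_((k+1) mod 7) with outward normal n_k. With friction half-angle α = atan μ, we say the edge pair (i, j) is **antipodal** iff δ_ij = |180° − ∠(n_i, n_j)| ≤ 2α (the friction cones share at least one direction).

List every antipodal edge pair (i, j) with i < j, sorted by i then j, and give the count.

α = atan 0.1 = 5.71°;  2α = 11.42°
n_0 = (+0.4055, -0.9141)
n_1 = (+0.8772, +0.4801)
n_2 = (+0.6485, +0.7612)
n_3 = (+0.4354, +0.9003)
n_4 = (-0.0566, +0.9984)
n_5 = (-0.9228, +0.3852)
n_6 = (-0.7938, -0.6082)
  (0,1): δ = 85.23°  ·
  (0,2): δ = 64.35°  ·
  (0,3): δ = 49.73°  ·
  (0,4): δ = 20.67°  ·
  (0,5): δ = 43.42°  ·
  (0,6): δ = 103.54°  ·
  (1,2): δ = 159.12°  ·
  (1,3): δ = 144.50°  ·
  (1,4): δ = 115.45°  ·
  (1,5): δ = 51.35°  ·
  (1,6): δ = 8.77°  ✓
  (2,3): δ = 165.38°  ·
  (2,4): δ = 136.33°  ·
  (2,5): δ = 72.23°  ·
  (2,6): δ = 12.11°  ·
  (3,4): δ = 150.94°  ·
  (3,5): δ = 86.85°  ·
  (3,6): δ = 26.73°  ·
  (4,5): δ = 115.90°  ·
  (4,6): δ = 55.79°  ·
  (5,6): δ = 119.88°  ·
antipodal pairs: 1

count = 1; pairs: (1,6)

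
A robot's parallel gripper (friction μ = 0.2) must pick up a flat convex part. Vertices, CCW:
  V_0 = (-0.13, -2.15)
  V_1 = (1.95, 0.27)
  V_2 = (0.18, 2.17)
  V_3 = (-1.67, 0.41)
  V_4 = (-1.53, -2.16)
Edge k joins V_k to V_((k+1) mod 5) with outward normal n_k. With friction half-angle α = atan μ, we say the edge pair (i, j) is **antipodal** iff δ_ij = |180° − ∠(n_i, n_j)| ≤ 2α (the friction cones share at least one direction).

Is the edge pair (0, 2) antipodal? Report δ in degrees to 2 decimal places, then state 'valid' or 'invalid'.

δ = 5.75°, valid

α = atan 0.2 = 11.31°;  2α = 22.62°
edge 0: e_0 = (+2.08, +2.42);  n_0 = (+0.7584, -0.6518)
edge 2: e_2 = (-1.85, -1.76);  n_2 = (-0.6893, +0.7245)
∠(n_0, n_2) = 174.25°
δ = |180° − 174.25°| = 5.75°
5.75° ≤ 2α = 22.62°  →  valid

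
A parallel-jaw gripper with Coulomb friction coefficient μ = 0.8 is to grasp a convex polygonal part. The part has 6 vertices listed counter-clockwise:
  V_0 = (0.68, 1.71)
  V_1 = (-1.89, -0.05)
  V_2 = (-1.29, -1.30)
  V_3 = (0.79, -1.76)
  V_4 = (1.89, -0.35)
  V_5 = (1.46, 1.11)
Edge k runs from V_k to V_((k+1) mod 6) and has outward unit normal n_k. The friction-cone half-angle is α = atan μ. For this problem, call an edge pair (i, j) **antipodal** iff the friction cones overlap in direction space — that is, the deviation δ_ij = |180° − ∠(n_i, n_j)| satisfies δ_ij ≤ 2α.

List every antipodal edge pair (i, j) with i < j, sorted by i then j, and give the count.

count = 8; pairs: (0,2), (0,3), (0,4), (1,3), (1,4), (1,5), (2,4), (2,5)

α = atan 0.8 = 38.66°;  2α = 77.32°
n_0 = (-0.5650, +0.8251)
n_1 = (-0.9015, -0.4327)
n_2 = (-0.2159, -0.9764)
n_3 = (+0.7884, -0.6151)
n_4 = (+0.9593, +0.2825)
n_5 = (+0.6097, +0.7926)
  (0,1): δ = 98.76°  ·
  (0,2): δ = 46.87°  ✓
  (0,3): δ = 17.64°  ✓
  (0,4): δ = 72.01°  ✓
  (0,5): δ = 108.03°  ·
  (1,2): δ = 128.11°  ·
  (1,3): δ = 63.60°  ✓
  (1,4): δ = 9.23°  ✓
  (1,5): δ = 26.79°  ✓
  (2,3): δ = 115.49°  ·
  (2,4): δ = 61.12°  ✓
  (2,5): δ = 25.10°  ✓
  (3,4): δ = 125.63°  ·
  (3,5): δ = 89.61°  ·
  (4,5): δ = 143.98°  ·
antipodal pairs: 8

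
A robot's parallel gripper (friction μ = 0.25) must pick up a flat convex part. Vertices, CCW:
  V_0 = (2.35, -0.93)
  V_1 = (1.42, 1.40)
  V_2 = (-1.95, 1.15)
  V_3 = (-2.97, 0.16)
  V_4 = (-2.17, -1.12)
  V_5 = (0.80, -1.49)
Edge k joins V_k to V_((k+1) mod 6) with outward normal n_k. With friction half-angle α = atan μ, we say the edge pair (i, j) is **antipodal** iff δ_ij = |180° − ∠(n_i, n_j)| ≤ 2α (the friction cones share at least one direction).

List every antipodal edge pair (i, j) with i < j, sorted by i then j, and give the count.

α = atan 0.25 = 14.04°;  2α = 28.07°
n_0 = (+0.9288, +0.3707)
n_1 = (-0.0740, +0.9973)
n_2 = (-0.6965, +0.7176)
n_3 = (-0.8480, -0.5300)
n_4 = (-0.1236, -0.9923)
n_5 = (+0.3398, -0.9405)
  (0,1): δ = 107.52°  ·
  (0,2): δ = 67.61°  ·
  (0,3): δ = 10.25°  ✓
  (0,4): δ = 61.14°  ·
  (0,5): δ = 88.11°  ·
  (1,2): δ = 140.10°  ·
  (1,3): δ = 62.24°  ·
  (1,4): δ = 11.34°  ✓
  (1,5): δ = 15.62°  ✓
  (2,3): δ = 102.14°  ·
  (2,4): δ = 51.25°  ·
  (2,5): δ = 24.28°  ✓
  (3,4): δ = 129.11°  ·
  (3,5): δ = 102.14°  ·
  (4,5): δ = 153.03°  ·
antipodal pairs: 4

count = 4; pairs: (0,3), (1,4), (1,5), (2,5)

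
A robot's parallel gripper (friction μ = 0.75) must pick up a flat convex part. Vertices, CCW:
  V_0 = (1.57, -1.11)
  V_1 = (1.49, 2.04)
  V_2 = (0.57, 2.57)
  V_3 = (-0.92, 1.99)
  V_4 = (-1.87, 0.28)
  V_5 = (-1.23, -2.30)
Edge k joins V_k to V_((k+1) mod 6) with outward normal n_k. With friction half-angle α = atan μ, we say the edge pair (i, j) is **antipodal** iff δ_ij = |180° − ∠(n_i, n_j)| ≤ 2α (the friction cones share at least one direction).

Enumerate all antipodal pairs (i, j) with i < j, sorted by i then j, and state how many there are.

α = atan 0.75 = 36.87°;  2α = 73.74°
n_0 = (+0.9997, +0.0254)
n_1 = (+0.4992, +0.8665)
n_2 = (-0.3627, +0.9319)
n_3 = (-0.8742, +0.4856)
n_4 = (-0.9706, -0.2408)
n_5 = (+0.3911, -0.9203)
  (0,1): δ = 121.40°  ·
  (0,2): δ = 70.19°  ✓
  (0,3): δ = 30.51°  ✓
  (0,4): δ = 12.48°  ✓
  (0,5): δ = 111.57°  ·
  (1,2): δ = 128.79°  ·
  (1,3): δ = 89.11°  ·
  (1,4): δ = 46.12°  ✓
  (1,5): δ = 52.97°  ✓
  (2,3): δ = 140.32°  ·
  (2,4): δ = 97.34°  ·
  (2,5): δ = 1.76°  ✓
  (3,4): δ = 137.01°  ·
  (3,5): δ = 37.92°  ✓
  (4,5): δ = 80.91°  ·
antipodal pairs: 7

count = 7; pairs: (0,2), (0,3), (0,4), (1,4), (1,5), (2,5), (3,5)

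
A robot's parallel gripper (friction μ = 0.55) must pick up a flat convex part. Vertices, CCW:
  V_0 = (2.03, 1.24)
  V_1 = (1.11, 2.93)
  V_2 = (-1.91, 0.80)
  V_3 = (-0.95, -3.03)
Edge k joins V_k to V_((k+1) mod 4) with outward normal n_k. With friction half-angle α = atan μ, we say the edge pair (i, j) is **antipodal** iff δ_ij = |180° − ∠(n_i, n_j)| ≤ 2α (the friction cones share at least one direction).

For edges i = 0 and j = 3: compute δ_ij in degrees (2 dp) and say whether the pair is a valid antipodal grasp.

δ = 116.53°, invalid

α = atan 0.55 = 28.81°;  2α = 57.62°
edge 0: e_0 = (-0.92, +1.69);  n_0 = (+0.8783, +0.4781)
edge 3: e_3 = (+2.98, +4.27);  n_3 = (+0.8200, -0.5723)
∠(n_0, n_3) = 63.47°
δ = |180° − 63.47°| = 116.53°
116.53° > 2α = 57.62°  →  invalid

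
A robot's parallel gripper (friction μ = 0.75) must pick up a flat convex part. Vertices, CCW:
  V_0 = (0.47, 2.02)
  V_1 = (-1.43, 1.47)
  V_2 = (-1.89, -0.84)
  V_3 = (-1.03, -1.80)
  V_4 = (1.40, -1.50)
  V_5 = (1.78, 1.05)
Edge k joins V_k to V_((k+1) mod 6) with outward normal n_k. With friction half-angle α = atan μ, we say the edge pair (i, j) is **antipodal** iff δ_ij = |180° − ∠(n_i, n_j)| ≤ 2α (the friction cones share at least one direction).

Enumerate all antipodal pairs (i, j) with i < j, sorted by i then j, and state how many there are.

count = 9; pairs: (0,2), (0,3), (0,4), (1,3), (1,4), (1,5), (2,4), (2,5), (3,5)

α = atan 0.75 = 36.87°;  2α = 73.74°
n_0 = (-0.2781, +0.9606)
n_1 = (-0.9807, +0.1953)
n_2 = (-0.7448, -0.6672)
n_3 = (+0.1225, -0.9925)
n_4 = (+0.9891, -0.1474)
n_5 = (+0.5951, +0.8037)
  (0,1): δ = 117.41°  ·
  (0,2): δ = 64.29°  ✓
  (0,3): δ = 9.11°  ✓
  (0,4): δ = 65.38°  ✓
  (0,5): δ = 127.34°  ·
  (1,2): δ = 126.88°  ·
  (1,3): δ = 71.70°  ✓
  (1,4): δ = 2.79°  ✓
  (1,5): δ = 64.74°  ✓
  (2,3): δ = 124.82°  ·
  (2,4): δ = 50.33°  ✓
  (2,5): δ = 11.63°  ✓
  (3,4): δ = 105.51°  ·
  (3,5): δ = 43.56°  ✓
  (4,5): δ = 118.04°  ·
antipodal pairs: 9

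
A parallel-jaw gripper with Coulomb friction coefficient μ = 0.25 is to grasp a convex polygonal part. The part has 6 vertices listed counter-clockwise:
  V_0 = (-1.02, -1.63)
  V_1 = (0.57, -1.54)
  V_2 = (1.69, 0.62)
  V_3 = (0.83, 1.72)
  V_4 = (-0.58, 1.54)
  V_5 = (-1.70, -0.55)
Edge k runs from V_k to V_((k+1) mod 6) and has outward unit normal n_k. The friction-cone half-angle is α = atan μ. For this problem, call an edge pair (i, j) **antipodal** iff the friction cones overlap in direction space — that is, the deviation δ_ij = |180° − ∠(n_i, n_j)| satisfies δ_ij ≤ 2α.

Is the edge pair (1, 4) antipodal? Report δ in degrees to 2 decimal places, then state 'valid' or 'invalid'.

δ = 0.78°, valid

α = atan 0.25 = 14.04°;  2α = 28.07°
edge 1: e_1 = (+1.12, +2.16);  n_1 = (+0.8878, -0.4603)
edge 4: e_4 = (-1.12, -2.09);  n_4 = (-0.8814, +0.4723)
∠(n_1, n_4) = 179.22°
δ = |180° − 179.22°| = 0.78°
0.78° ≤ 2α = 28.07°  →  valid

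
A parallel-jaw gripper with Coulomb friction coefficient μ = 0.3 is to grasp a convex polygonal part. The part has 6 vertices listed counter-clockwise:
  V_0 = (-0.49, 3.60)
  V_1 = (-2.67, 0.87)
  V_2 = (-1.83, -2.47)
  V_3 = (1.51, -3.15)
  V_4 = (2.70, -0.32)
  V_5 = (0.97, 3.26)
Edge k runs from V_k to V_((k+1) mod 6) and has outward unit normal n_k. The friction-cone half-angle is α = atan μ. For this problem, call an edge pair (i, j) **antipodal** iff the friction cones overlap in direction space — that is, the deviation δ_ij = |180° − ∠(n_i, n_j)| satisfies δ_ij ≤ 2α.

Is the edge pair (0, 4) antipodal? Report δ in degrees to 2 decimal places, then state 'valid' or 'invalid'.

α = atan 0.3 = 16.70°;  2α = 33.40°
edge 0: e_0 = (-2.18, -2.73);  n_0 = (-0.7814, +0.6240)
edge 4: e_4 = (-1.73, +3.58);  n_4 = (+0.9004, +0.4351)
∠(n_0, n_4) = 115.60°
δ = |180° − 115.60°| = 64.40°
64.40° > 2α = 33.40°  →  invalid

δ = 64.40°, invalid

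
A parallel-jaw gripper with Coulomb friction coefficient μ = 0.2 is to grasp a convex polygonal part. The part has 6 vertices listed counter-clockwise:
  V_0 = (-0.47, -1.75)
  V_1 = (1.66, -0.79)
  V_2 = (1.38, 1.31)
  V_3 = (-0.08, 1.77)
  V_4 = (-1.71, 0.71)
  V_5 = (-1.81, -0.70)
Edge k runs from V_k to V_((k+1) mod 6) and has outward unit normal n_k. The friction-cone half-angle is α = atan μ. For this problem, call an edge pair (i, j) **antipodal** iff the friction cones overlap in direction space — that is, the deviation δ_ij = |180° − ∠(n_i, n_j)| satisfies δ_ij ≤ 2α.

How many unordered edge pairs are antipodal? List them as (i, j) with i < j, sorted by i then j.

α = atan 0.2 = 11.31°;  2α = 22.62°
n_0 = (+0.4109, -0.9117)
n_1 = (+0.9912, +0.1322)
n_2 = (+0.3005, +0.9538)
n_3 = (-0.5452, +0.8383)
n_4 = (-0.9975, +0.0707)
n_5 = (-0.6168, -0.7871)
  (0,1): δ = 106.67°  ·
  (0,2): δ = 41.75°  ·
  (0,3): δ = 8.77°  ✓
  (0,4): δ = 61.68°  ·
  (0,5): δ = 117.66°  ·
  (1,2): δ = 115.08°  ·
  (1,3): δ = 64.56°  ·
  (1,4): δ = 11.65°  ✓
  (1,5): δ = 44.32°  ·
  (2,3): δ = 129.48°  ·
  (2,4): δ = 76.57°  ·
  (2,5): δ = 20.59°  ✓
  (3,4): δ = 127.09°  ·
  (3,5): δ = 71.12°  ·
  (4,5): δ = 124.02°  ·
antipodal pairs: 3

count = 3; pairs: (0,3), (1,4), (2,5)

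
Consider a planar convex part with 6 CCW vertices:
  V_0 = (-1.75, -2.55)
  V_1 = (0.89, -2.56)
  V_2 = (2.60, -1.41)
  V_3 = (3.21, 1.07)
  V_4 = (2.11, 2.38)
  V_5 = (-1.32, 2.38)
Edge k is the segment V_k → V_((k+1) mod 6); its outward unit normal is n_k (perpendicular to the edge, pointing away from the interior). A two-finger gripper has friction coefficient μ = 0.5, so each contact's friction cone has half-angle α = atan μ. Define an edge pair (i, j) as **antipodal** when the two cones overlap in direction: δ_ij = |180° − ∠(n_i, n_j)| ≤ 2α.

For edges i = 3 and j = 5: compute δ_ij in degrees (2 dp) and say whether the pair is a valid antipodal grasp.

δ = 45.00°, valid

α = atan 0.5 = 26.57°;  2α = 53.13°
edge 3: e_3 = (-1.10, +1.31);  n_3 = (+0.7658, +0.6431)
edge 5: e_5 = (-0.43, -4.93);  n_5 = (-0.9962, +0.0869)
∠(n_3, n_5) = 135.00°
δ = |180° − 135.00°| = 45.00°
45.00° ≤ 2α = 53.13°  →  valid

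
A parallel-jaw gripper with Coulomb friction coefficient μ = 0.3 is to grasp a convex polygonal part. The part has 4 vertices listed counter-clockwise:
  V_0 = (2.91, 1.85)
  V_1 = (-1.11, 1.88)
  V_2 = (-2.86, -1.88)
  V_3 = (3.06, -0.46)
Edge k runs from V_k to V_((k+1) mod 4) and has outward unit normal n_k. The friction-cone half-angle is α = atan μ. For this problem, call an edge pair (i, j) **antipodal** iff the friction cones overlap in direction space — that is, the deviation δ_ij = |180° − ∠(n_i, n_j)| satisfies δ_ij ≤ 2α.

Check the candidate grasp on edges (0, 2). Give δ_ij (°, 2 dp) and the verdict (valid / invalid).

α = atan 0.3 = 16.70°;  2α = 33.40°
edge 0: e_0 = (-4.02, +0.03);  n_0 = (+0.0075, +1.0000)
edge 2: e_2 = (+5.92, +1.42);  n_2 = (+0.2332, -0.9724)
∠(n_0, n_2) = 166.08°
δ = |180° − 166.08°| = 13.92°
13.92° ≤ 2α = 33.40°  →  valid

δ = 13.92°, valid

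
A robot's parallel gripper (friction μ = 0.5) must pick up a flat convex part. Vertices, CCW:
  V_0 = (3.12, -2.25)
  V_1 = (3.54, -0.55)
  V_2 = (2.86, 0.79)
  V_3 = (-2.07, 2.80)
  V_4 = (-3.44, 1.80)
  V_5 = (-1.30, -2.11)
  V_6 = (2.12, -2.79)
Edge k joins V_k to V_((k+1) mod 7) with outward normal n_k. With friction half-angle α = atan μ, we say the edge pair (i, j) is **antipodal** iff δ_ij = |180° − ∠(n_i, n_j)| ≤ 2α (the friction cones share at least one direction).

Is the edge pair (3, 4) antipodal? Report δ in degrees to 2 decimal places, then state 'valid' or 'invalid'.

α = atan 0.5 = 26.57°;  2α = 53.13°
edge 3: e_3 = (-1.37, -1.00);  n_3 = (-0.5896, +0.8077)
edge 4: e_4 = (+2.14, -3.91);  n_4 = (-0.8772, -0.4801)
∠(n_3, n_4) = 82.57°
δ = |180° − 82.57°| = 97.43°
97.43° > 2α = 53.13°  →  invalid

δ = 97.43°, invalid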